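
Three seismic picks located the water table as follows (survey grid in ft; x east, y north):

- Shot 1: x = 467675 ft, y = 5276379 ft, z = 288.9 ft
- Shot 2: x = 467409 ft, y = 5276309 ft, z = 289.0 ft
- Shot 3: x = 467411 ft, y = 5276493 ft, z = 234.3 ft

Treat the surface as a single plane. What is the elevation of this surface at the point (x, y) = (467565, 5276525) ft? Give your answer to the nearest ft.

237 ft

Two edge vectors: Shot 1→Shot 2 = (-266, -70, 0.1), Shot 1→Shot 3 = (-264, 114, -54.6).
Normal n = (Shot 1→Shot 2) × (Shot 1→Shot 3) = (3810.6, -14550, -48804).
So ∂z/∂x = −n_x/n_z = 0.07807967 and ∂z/∂y = −n_y/n_z = −0.29813130.
Intercept c from Shot 1: 288.9 − 36515.91 + 1573053.73 = 1536826.73.
At (467565, 5276525): z = 36507.3 − 1573097.3 + 1536826.73 = 236.8 ft.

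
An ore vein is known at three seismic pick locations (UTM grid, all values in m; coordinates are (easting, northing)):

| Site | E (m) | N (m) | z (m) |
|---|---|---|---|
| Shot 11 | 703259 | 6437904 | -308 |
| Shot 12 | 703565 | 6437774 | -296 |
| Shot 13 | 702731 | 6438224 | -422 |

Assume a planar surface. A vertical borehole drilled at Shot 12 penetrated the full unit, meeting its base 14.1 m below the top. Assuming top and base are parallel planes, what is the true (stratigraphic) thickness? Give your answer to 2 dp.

Two edge vectors: Shot 11→Shot 12 = (306, -130, 12), Shot 11→Shot 13 = (-528, 320, -114).
Normal n = (Shot 11→Shot 12) × (Shot 11→Shot 13) = (10980, 28548, 29280).
So ∂z/∂E = −n_x/n_z = −0.37500 and ∂z/∂N = −n_y/n_z = −0.97500.
|∇z| = √(a²+b²) = 1.04463, so dip δ = arctan(1.04463) = 46.25°.
True thickness = vertical thickness × cos δ = 14.1 × cos 46.25° = 9.75 m.

9.75 m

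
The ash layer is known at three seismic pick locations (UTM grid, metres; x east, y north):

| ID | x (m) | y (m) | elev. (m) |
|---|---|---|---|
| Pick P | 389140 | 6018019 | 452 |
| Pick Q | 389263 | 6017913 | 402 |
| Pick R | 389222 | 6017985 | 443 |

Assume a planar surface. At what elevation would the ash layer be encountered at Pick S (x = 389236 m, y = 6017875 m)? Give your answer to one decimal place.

372.3 m

Let the plane be z = a·x + b·y + c.
Pick Q−Pick P: 123a − 106b = −50;  Pick R−Pick P: 82a − 34b = −9.
Solving gives a = 0.165410200, b = 0.663636364.
Then c = 452 − a·389140 − b·6018019 = −4057691.97.
At (389236, 6017875): z = 64383.6 + 3993680.7 − 4057691.97 = 372.3 m.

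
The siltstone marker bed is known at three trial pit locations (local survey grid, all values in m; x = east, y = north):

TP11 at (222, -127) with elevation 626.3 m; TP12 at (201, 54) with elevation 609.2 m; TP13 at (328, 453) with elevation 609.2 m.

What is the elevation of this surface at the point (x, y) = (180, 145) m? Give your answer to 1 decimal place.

Two edge vectors: TP11→TP12 = (-21, 181, -17.1), TP11→TP13 = (106, 580, -17.1).
Normal n = (TP11→TP12) × (TP11→TP13) = (6822.9, -2171.7, -31366).
So ∂z/∂x = −n_x/n_z = 0.21753 and ∂z/∂y = −n_y/n_z = −0.06924.
Intercept c from TP11: 626.3 − 48.29 − 8.79 = 569.22.
At (180, 145): z = 39.2 − 10.0 + 569.22 = 598.3 m.

598.3 m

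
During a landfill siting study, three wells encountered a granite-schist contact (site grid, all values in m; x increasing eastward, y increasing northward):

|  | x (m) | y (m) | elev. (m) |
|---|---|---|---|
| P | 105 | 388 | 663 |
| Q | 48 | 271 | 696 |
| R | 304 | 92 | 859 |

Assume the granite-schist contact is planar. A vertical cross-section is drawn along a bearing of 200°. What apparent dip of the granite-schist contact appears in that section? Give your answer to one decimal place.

Two edge vectors: P→Q = (-57, -117, 33), P→R = (199, -296, 196).
Normal n = (P→Q) × (P→R) = (-13164, 17739, 40155).
So ∂z/∂x = −n_x/n_z = 0.32783 and ∂z/∂y = −n_y/n_z = −0.44176.
Unit vector along 200° is (sin 200°, cos 200°) = (-0.3420, -0.9397).
Slope in that direction = a·(-0.3420) + b·(-0.9397) = 0.30300.
Apparent dip = arctan|0.30300| = 16.9° (true dip is 28.8°, so apparent ≤ true as expected).

16.9°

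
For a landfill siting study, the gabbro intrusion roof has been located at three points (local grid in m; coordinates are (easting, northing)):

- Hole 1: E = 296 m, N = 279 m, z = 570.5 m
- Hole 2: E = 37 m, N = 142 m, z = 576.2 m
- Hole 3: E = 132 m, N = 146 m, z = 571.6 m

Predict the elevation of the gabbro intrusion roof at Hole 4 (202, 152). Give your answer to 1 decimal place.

Two edge vectors: Hole 1→Hole 2 = (-259, -137, 5.7), Hole 1→Hole 3 = (-164, -133, 1.1).
Normal n = (Hole 1→Hole 2) × (Hole 1→Hole 3) = (607.4, -649.9, 11979).
So ∂z/∂E = −n_x/n_z = −0.05071 and ∂z/∂N = −n_y/n_z = 0.05425.
Intercept c from Hole 1: 570.5 + 15.01 − 15.14 = 570.37.
At (202, 152): z = −10.2 + 8.2 + 570.37 = 568.4 m.

568.4 m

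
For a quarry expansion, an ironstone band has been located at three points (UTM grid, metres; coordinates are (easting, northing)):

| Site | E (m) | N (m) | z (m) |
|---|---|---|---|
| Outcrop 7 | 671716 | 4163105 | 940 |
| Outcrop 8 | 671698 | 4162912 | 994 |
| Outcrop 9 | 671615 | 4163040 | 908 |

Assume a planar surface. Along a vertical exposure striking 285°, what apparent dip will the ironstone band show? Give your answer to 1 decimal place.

30.8°

Two edge vectors: Outcrop 7→Outcrop 8 = (-18, -193, 54), Outcrop 7→Outcrop 9 = (-101, -65, -32).
Normal n = (Outcrop 7→Outcrop 8) × (Outcrop 7→Outcrop 9) = (9686, -6030, -18323).
So ∂z/∂E = −n_x/n_z = 0.52863 and ∂z/∂N = −n_y/n_z = −0.32909.
Unit vector along 285° is (sin 285°, cos 285°) = (-0.9659, 0.2588).
Slope in that direction = a·(-0.9659) + b·(0.2588) = −0.59579.
Apparent dip = arctan|0.59579| = 30.8° (true dip is 31.9°, so apparent ≤ true as expected).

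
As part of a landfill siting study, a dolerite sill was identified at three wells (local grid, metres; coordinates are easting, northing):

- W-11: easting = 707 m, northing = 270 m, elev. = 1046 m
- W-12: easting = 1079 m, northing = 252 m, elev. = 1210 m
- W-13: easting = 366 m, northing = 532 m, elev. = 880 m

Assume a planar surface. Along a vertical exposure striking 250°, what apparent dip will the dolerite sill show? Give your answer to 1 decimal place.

Two edge vectors: W-11→W-12 = (372, -18, 164), W-11→W-13 = (-341, 262, -166).
Normal n = (W-11→W-12) × (W-11→W-13) = (-39980, 5828, 91326).
So ∂z/∂easting = −n_x/n_z = 0.43777 and ∂z/∂northing = −n_y/n_z = −0.06382.
Unit vector along 250° is (sin 250°, cos 250°) = (-0.9397, -0.3420).
Slope in that direction = a·(-0.9397) + b·(-0.3420) = −0.38955.
Apparent dip = arctan|0.38955| = 21.3° (true dip is 23.9°, so apparent ≤ true as expected).

21.3°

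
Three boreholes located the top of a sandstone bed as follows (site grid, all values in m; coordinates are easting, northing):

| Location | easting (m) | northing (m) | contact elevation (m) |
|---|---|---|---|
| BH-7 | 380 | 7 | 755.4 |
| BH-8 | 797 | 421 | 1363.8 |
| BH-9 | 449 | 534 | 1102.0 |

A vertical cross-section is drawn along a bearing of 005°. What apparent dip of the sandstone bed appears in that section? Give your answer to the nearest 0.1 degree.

31.6°

Two edge vectors: BH-7→BH-8 = (417, 414, 608.4), BH-7→BH-9 = (69, 527, 346.6).
Normal n = (BH-7→BH-8) × (BH-7→BH-9) = (-177134.4, -102552.6, 191193).
So ∂z/∂easting = −n_x/n_z = 0.92647 and ∂z/∂northing = −n_y/n_z = 0.53638.
Unit vector along 005° is (sin 5°, cos 5°) = (0.0872, 0.9962).
Slope in that direction = a·(0.0872) + b·(0.9962) = 0.61509.
Apparent dip = arctan|0.61509| = 31.6° (true dip is 47.0°, so apparent ≤ true as expected).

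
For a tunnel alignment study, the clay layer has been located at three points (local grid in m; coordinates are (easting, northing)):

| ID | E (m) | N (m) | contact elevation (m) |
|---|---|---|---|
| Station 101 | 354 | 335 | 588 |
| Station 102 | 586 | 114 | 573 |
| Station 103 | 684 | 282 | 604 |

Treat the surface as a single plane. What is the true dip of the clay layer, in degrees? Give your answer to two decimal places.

Two edge vectors: Station 101→Station 102 = (232, -221, -15), Station 101→Station 103 = (330, -53, 16).
Normal n = (Station 101→Station 102) × (Station 101→Station 103) = (-4331, -8662, 60634).
So ∂z/∂E = −n_x/n_z = 0.07143 and ∂z/∂N = −n_y/n_z = 0.14286.
Gradient magnitude |∇z| = √(a² + b²) = √(0.00510 + 0.02041) = 0.15972.
True dip = arctan(0.15972) = 9.07°, dipping toward SSW (azimuth ≈ 207°).

9.07°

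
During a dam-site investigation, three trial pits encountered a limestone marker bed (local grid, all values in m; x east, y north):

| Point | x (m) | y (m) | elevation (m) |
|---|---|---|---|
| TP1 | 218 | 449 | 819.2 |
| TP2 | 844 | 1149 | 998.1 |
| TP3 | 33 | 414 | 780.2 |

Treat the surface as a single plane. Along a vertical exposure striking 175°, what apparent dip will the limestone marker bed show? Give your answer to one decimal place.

Two edge vectors: TP1→TP2 = (626, 700, 178.9), TP1→TP3 = (-185, -35, -39).
Normal n = (TP1→TP2) × (TP1→TP3) = (-21038.5, -8682.5, 107590).
So ∂z/∂x = −n_x/n_z = 0.19554 and ∂z/∂y = −n_y/n_z = 0.08070.
Unit vector along 175° is (sin 175°, cos 175°) = (0.0872, -0.9962).
Slope in that direction = a·(0.0872) + b·(-0.9962) = −0.06335.
Apparent dip = arctan|0.06335| = 3.6° (true dip is 11.9°, so apparent ≤ true as expected).

3.6°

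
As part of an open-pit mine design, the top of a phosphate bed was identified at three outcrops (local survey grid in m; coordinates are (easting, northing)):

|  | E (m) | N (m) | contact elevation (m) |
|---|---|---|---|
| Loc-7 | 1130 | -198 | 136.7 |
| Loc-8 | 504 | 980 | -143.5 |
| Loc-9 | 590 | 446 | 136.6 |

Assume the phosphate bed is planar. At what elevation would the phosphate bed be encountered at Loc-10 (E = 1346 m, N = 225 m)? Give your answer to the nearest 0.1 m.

Two edge vectors: Loc-7→Loc-8 = (-626, 1178, -280.2), Loc-7→Loc-9 = (-540, 644, -0.1).
Normal n = (Loc-7→Loc-8) × (Loc-7→Loc-9) = (180331, 151245.4, 232976).
So ∂z/∂E = −n_x/n_z = −0.774033 and ∂z/∂N = −n_y/n_z = −0.649189.
Intercept c from Loc-7: 136.7 + 874.66 − 128.54 = 882.82.
At (1346, 225): z = −1041.8 − 146.1 + 882.82 = -305.1 m.

-305.1 m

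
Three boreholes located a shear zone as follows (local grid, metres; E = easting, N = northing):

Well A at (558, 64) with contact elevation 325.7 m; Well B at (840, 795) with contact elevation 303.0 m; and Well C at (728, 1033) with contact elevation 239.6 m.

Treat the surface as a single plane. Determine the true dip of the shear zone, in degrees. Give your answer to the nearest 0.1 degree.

17.1°

Let the plane be z = a·E + b·N + c.
Well B−Well A: 282a + 731b = −22.7;  Well C−Well A: 170a + 969b = −86.1.
Solving gives a = 0.27481, b = −0.13707.
Gradient magnitude |∇z| = √(a² + b²) = √(0.07552 + 0.01879) = 0.30709.
True dip = arctan(0.30709) = 17.1°, dipping toward WNW (azimuth ≈ 297°).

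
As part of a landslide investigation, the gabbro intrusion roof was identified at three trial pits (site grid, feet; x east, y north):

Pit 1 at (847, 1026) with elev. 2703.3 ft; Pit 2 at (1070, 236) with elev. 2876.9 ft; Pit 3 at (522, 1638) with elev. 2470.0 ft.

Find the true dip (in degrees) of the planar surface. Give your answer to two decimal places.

33.03°

Two edge vectors: Pit 1→Pit 2 = (223, -790, 173.6), Pit 1→Pit 3 = (-325, 612, -233.3).
Normal n = (Pit 1→Pit 2) × (Pit 1→Pit 3) = (78063.8, -4394.1, -120274).
So ∂z/∂x = −n_x/n_z = 0.64905 and ∂z/∂y = −n_y/n_z = −0.03653.
Gradient magnitude |∇z| = √(a² + b²) = √(0.42127 + 0.00133) = 0.65008.
True dip = arctan(0.65008) = 33.03°, dipping toward W (azimuth ≈ 273°).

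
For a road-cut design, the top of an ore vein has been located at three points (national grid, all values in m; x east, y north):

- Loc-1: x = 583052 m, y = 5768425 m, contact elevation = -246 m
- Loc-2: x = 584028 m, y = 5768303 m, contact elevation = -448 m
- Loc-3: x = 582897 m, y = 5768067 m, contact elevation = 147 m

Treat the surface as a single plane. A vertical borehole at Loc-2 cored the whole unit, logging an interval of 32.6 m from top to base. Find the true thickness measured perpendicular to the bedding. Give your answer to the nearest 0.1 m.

22.9 m

Let the plane be z = a·x + b·y + c.
Loc-2−Loc-1: 976a − 122b = −202;  Loc-3−Loc-1: −155a − 358b = 393.
Solving gives a = −0.32652, b = −0.95640.
|∇z| = √(a²+b²) = 1.01060, so dip δ = arctan(1.01060) = 45.30°.
True thickness = vertical thickness × cos δ = 32.6 × cos 45.30° = 22.9 m.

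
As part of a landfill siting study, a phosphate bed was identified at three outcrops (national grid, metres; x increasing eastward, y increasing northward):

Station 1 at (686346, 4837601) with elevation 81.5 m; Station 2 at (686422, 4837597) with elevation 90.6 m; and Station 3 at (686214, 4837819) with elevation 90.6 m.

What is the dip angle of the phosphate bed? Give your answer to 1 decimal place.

9.8°

Two edge vectors: Station 1→Station 2 = (76, -4, 9.1), Station 1→Station 3 = (-132, 218, 9.1).
Normal n = (Station 1→Station 2) × (Station 1→Station 3) = (-2020.2, -1892.8, 16040).
So ∂z/∂x = −n_x/n_z = 0.12595 and ∂z/∂y = −n_y/n_z = 0.11800.
Gradient magnitude |∇z| = √(a² + b²) = √(0.01586 + 0.01393) = 0.17259.
True dip = arctan(0.17259) = 9.8°, dipping toward SW (azimuth ≈ 227°).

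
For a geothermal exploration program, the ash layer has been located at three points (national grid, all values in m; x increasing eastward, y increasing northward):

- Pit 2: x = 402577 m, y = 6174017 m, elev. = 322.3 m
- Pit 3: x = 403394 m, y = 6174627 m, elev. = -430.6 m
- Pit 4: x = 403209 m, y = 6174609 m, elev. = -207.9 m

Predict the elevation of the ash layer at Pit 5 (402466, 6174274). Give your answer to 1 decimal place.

Let the plane be z = a·x + b·y + c.
Pit 3−Pit 2: 817a + 610b = −752.9;  Pit 4−Pit 2: 632a + 592b = −530.2.
Solving gives a = −1.246075155, b = 0.434661314.
Then c = 322.3 − a·402577 − b·6174017 = −2181642.84.
At (402466, 6174274): z = −501502.9 + 2683718.0 − 2181642.84 = 572.3 m.

572.3 m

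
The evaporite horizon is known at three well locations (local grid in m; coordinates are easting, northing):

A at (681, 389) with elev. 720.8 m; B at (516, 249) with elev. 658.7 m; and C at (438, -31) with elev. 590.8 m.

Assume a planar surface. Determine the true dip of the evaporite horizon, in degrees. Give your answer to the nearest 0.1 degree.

16.0°

Two edge vectors: A→B = (-165, -140, -62.1), A→C = (-243, -420, -130).
Normal n = (A→B) × (A→C) = (-7882, -6359.7, 35280).
So ∂z/∂easting = −n_x/n_z = 0.22341 and ∂z/∂northing = −n_y/n_z = 0.18026.
Gradient magnitude |∇z| = √(a² + b²) = √(0.04991 + 0.03249) = 0.28707.
True dip = arctan(0.28707) = 16.0°, dipping toward SW (azimuth ≈ 231°).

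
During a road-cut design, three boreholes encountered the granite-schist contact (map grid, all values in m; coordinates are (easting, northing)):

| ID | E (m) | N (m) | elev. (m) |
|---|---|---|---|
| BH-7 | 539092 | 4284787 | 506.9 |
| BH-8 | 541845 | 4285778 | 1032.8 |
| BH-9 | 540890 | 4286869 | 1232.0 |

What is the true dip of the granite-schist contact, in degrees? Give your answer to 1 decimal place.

15.8°

Two edge vectors: BH-7→BH-8 = (2753, 991, 525.9), BH-7→BH-9 = (1798, 2082, 725.1).
Normal n = (BH-7→BH-8) × (BH-7→BH-9) = (-376349.7, -1050632.1, 3949928).
So ∂z/∂E = −n_x/n_z = 0.09528 and ∂z/∂N = −n_y/n_z = 0.26599.
Gradient magnitude |∇z| = √(a² + b²) = √(0.00908 + 0.07075) = 0.28254.
True dip = arctan(0.28254) = 15.8°, dipping toward SSW (azimuth ≈ 200°).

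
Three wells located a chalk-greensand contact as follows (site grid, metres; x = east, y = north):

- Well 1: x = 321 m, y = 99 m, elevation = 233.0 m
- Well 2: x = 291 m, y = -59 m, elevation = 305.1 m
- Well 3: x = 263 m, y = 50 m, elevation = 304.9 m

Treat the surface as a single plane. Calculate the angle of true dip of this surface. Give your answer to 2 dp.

46.42°

Two edge vectors: Well 1→Well 2 = (-30, -158, 72.1), Well 1→Well 3 = (-58, -49, 71.9).
Normal n = (Well 1→Well 2) × (Well 1→Well 3) = (-7827.3, -2024.8, -7694).
So ∂z/∂x = −n_x/n_z = −1.01733 and ∂z/∂y = −n_y/n_z = −0.26317.
Gradient magnitude |∇z| = √(a² + b²) = √(1.03495 + 0.06926) = 1.05081.
True dip = arctan(1.05081) = 46.42°, dipping toward ENE (azimuth ≈ 075°).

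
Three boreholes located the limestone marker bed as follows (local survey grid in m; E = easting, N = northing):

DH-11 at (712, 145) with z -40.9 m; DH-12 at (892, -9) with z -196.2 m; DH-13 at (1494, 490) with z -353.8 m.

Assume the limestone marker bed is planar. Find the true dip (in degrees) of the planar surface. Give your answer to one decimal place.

Let the plane be z = a·E + b·N + c.
DH-12−DH-11: 180a − 154b = −155.3;  DH-13−DH-11: 782a + 345b = −312.9.
Solving gives a = −0.55753, b = 0.35678.
Gradient magnitude |∇z| = √(a² + b²) = √(0.31084 + 0.12729) = 0.66192.
True dip = arctan(0.66192) = 33.5°, dipping toward ESE (azimuth ≈ 123°).

33.5°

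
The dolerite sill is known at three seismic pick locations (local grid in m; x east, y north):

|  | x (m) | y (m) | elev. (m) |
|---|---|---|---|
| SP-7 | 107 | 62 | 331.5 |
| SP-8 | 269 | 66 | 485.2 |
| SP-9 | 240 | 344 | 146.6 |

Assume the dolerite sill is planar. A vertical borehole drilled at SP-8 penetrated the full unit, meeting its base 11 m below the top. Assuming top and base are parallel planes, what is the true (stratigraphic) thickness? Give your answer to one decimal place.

6.2 m

Let the plane be z = a·x + b·y + c.
SP-8−SP-7: 162a + 4b = 153.7;  SP-9−SP-7: 133a + 282b = −184.9.
Solving gives a = 0.97632, b = −1.11614.
|∇z| = √(a²+b²) = 1.48289, so dip δ = arctan(1.48289) = 56.01°.
True thickness = vertical thickness × cos δ = 11 × cos 56.01° = 6.2 m.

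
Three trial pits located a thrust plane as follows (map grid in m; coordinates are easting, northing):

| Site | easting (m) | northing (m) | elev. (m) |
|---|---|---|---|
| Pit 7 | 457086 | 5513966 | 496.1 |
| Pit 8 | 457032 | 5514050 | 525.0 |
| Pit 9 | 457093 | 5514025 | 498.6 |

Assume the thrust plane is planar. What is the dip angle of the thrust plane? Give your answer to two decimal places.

22.10°

Let the plane be z = a·easting + b·northing + c.
Pit 8−Pit 7: −54a + 84b = 28.9;  Pit 9−Pit 7: 7a + 59b = 2.5.
Solving gives a = −0.39616, b = 0.08937.
Gradient magnitude |∇z| = √(a² + b²) = √(0.15694 + 0.00799) = 0.40611.
True dip = arctan(0.40611) = 22.10°, dipping toward ESE (azimuth ≈ 103°).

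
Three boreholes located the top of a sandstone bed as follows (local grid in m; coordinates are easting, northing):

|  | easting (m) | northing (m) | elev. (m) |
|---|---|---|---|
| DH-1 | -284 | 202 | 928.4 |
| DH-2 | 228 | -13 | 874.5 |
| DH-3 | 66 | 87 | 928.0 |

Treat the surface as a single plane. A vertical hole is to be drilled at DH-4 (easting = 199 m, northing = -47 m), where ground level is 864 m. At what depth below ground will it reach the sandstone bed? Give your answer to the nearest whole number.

Let the plane be z = a·easting + b·northing + c.
DH-2−DH-1: 512a − 215b = −53.9;  DH-3−DH-1: 350a − 115b = −0.4.
Solving gives a = 0.37340, b = 1.13990.
Then c = 928.4 − a·-284 − b·202 = 804.18.
At (199, -47): z_contact = 74.3 − 53.6 + 804.18 = 824.9 m.
Depth below ground = 864 − 824.9 = 39 m.

39 m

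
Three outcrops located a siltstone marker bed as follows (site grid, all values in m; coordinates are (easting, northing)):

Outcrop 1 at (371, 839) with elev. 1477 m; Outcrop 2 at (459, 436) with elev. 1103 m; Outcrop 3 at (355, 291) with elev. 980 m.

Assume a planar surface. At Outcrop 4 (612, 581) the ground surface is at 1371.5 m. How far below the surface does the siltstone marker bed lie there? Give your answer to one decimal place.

Let the plane be z = a·E + b·N + c.
Outcrop 2−Outcrop 1: 88a − 403b = −374;  Outcrop 3−Outcrop 1: −16a − 548b = −497.
Solving gives a = −0.08525, b = 0.90942.
Then c = 1477 − a·371 − b·839 = 745.62.
At (612, 581): z_contact = −52.18 + 528.38 + 745.62 = 1221.82 m.
Depth below ground = 1371.5 − 1221.82 = 149.7 m.

149.7 m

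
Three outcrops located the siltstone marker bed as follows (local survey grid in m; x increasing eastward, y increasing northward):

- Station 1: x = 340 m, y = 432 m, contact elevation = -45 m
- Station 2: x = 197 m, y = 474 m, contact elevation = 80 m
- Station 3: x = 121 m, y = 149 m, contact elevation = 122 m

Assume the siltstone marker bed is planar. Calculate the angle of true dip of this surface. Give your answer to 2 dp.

40.58°

Let the plane be z = a·x + b·y + c.
Station 2−Station 1: −143a + 42b = 125;  Station 3−Station 1: −219a − 283b = 167.
Solving gives a = −0.85346, b = 0.07035.
Gradient magnitude |∇z| = √(a² + b²) = √(0.72840 + 0.00495) = 0.85636.
True dip = arctan(0.85636) = 40.58°, dipping toward E (azimuth ≈ 095°).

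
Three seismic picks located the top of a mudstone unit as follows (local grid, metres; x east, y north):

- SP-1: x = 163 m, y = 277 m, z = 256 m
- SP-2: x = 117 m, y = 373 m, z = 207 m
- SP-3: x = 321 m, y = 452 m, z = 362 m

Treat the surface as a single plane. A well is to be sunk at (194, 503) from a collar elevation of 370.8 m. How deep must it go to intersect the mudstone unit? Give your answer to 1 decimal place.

117.7 m

Let the plane be z = a·x + b·y + c.
SP-2−SP-1: −46a + 96b = −49;  SP-3−SP-1: 158a + 175b = 106.
Solving gives a = 0.80761, b = −0.12344.
Then c = 256 − a·163 − b·277 = 158.55.
At (194, 503): z_contact = 156.68 − 62.09 + 158.55 = 253.14 m.
Depth below ground = 370.8 − 253.14 = 117.7 m.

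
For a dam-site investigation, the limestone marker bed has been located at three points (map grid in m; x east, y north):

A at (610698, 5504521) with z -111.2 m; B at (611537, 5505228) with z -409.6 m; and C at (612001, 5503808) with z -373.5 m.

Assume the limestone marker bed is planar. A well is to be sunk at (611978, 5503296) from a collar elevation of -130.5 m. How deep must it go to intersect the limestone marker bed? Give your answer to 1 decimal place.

180.1 m

Let the plane be z = a·x + b·y + c.
B−A: 839a + 707b = −298.4;  C−A: 1303a − 713b = −262.3.
Solving gives a = −0.262075794, b = −0.111058569.
Then c = -111.2 − a·610698 − b·5504521 = 771262.19.
At (611978, 5503296): z_contact = −160384.62 − 611188.18 + 771262.19 = -310.61 m.
Depth below ground = -130.5 − (-310.61) = 180.1 m.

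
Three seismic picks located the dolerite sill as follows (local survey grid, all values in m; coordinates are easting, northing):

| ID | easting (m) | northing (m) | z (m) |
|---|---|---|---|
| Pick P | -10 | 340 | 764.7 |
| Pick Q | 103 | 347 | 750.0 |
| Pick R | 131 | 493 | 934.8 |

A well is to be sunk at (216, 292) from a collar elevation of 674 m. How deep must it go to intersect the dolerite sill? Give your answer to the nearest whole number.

20 m

Two edge vectors: Pick P→Pick Q = (113, 7, -14.7), Pick P→Pick R = (141, 153, 170.1).
Normal n = (Pick P→Pick Q) × (Pick P→Pick R) = (3439.8, -21294, 16302).
So ∂z/∂easting = −n_x/n_z = −0.21100 and ∂z/∂northing = −n_y/n_z = 1.30622.
Intercept c from Pick P: 764.7 − 2.11 − 444.11 = 318.48.
At (216, 292): z_contact = −45.6 + 381.4 + 318.48 = 654.3 m.
Depth below ground = 674 − 654.3 = 20 m.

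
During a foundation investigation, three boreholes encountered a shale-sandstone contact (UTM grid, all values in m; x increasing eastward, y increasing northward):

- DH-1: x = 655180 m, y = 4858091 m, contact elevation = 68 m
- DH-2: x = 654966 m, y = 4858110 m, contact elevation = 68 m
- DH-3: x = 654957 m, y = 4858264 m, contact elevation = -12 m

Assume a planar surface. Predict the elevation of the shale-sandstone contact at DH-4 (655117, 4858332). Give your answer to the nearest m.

Two edge vectors: DH-1→DH-2 = (-214, 19, 0), DH-1→DH-3 = (-223, 173, -80).
Normal n = (DH-1→DH-2) × (DH-1→DH-3) = (-1520, -17120, -32785).
So ∂z/∂x = −n_x/n_z = −0.04636267 and ∂z/∂y = −n_y/n_z = −0.52219003.
Intercept c from DH-1: 68 + 30375.89 + 2536846.67 = 2567290.56.
At (655117, 4858332): z = −30373.0 − 2536972.5 + 2567290.56 = -54.9 m.

-55 m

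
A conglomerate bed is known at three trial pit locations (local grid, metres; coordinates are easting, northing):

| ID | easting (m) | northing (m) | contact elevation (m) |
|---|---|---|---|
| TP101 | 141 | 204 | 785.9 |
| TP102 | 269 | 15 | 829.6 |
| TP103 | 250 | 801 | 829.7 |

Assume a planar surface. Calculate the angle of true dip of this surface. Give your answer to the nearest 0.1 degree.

Let the plane be z = a·easting + b·northing + c.
TP102−TP101: 128a − 189b = 43.7;  TP103−TP101: 109a + 597b = 43.8.
Solving gives a = 0.35424, b = 0.00869.
Gradient magnitude |∇z| = √(a² + b²) = √(0.12548 + 0.00008) = 0.35434.
True dip = arctan(0.35434) = 19.5°, dipping toward W (azimuth ≈ 269°).

19.5°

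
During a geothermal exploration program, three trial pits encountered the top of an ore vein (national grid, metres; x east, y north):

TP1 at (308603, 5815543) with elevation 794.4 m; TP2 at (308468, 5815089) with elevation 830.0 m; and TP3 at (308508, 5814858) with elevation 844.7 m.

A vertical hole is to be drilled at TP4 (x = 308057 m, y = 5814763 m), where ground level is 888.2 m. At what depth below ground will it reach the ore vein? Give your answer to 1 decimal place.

22.8 m

Let the plane be z = a·x + b·y + c.
TP2−TP1: −135a − 454b = 35.6;  TP3−TP1: −95a − 685b = 50.3.
Solving gives a = −0.031407437, b = −0.069074881.
Then c = 794.4 − a·308603 − b·5815543 = 412194.77.
At (308057, 5814763): z_contact = −9675.28 − 401654.06 + 412194.77 = 865.43 m.
Depth below ground = 888.2 − 865.43 = 22.8 m.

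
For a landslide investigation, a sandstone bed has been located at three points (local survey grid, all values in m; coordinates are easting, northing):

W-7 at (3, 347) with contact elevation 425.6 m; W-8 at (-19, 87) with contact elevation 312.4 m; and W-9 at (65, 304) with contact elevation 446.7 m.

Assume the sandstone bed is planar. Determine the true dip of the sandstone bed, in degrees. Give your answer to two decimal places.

35.68°

Let the plane be z = a·easting + b·northing + c.
W-8−W-7: −22a − 260b = −113.2;  W-9−W-7: 62a − 43b = 21.1.
Solving gives a = 0.60668, b = 0.38405.
Gradient magnitude |∇z| = √(a² + b²) = √(0.36806 + 0.14749) = 0.71802.
True dip = arctan(0.71802) = 35.68°, dipping toward WSW (azimuth ≈ 238°).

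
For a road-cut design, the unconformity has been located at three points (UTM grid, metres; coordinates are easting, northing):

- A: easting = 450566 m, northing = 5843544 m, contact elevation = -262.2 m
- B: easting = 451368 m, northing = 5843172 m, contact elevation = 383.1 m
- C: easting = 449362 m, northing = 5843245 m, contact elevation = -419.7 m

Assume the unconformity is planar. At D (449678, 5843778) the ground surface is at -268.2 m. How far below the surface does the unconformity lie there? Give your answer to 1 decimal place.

Let the plane be z = a·easting + b·northing + c.
B−A: 802a − 372b = 645.3;  C−A: −1204a − 299b = −157.5.
Solving gives a = 0.365769697, b = −0.946109416.
Then c = -262.2 − a·450566 − b·5843544 = 5363566.41.
At (449678, 5843778): z_contact = 164478.59 − 5528853.39 + 5363566.41 = -808.39 m.
Depth below ground = -268.2 − (-808.39) = 540.2 m.

540.2 m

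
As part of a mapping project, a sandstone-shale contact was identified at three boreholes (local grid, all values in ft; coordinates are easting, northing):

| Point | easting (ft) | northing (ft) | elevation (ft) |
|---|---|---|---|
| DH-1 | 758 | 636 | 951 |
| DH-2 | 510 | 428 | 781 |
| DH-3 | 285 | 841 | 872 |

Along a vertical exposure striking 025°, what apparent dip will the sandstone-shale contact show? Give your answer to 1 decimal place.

27.2°

Two edge vectors: DH-1→DH-2 = (-248, -208, -170), DH-1→DH-3 = (-473, 205, -79).
Normal n = (DH-1→DH-2) × (DH-1→DH-3) = (51282, 60818, -149224).
So ∂z/∂easting = −n_x/n_z = 0.34366 and ∂z/∂northing = −n_y/n_z = 0.40756.
Unit vector along 025° is (sin 25°, cos 25°) = (0.4226, 0.9063).
Slope in that direction = a·(0.4226) + b·(0.9063) = 0.51461.
Apparent dip = arctan|0.51461| = 27.2° (true dip is 28.1°, so apparent ≤ true as expected).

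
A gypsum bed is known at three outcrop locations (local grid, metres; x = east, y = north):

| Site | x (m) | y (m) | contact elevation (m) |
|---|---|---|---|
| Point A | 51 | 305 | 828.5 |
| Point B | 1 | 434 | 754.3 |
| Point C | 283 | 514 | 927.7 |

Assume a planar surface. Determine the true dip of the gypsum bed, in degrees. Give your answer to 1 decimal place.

Two edge vectors: Point A→Point B = (-50, 129, -74.2), Point A→Point C = (232, 209, 99.2).
Normal n = (Point A→Point B) × (Point A→Point C) = (28304.6, -12254.4, -40378).
So ∂z/∂x = −n_x/n_z = 0.70099 and ∂z/∂y = −n_y/n_z = −0.30349.
Gradient magnitude |∇z| = √(a² + b²) = √(0.49139 + 0.09211) = 0.76387.
True dip = arctan(0.76387) = 37.4°, dipping toward WNW (azimuth ≈ 293°).

37.4°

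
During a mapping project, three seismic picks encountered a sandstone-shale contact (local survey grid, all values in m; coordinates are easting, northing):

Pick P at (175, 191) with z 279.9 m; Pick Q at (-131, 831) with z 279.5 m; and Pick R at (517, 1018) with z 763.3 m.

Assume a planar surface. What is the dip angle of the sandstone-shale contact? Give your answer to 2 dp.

Two edge vectors: Pick P→Pick Q = (-306, 640, -0.4), Pick P→Pick R = (342, 827, 483.4).
Normal n = (Pick P→Pick Q) × (Pick P→Pick R) = (309706.8, 147783.6, -471942).
So ∂z/∂easting = −n_x/n_z = 0.65624 and ∂z/∂northing = −n_y/n_z = 0.31314.
Gradient magnitude |∇z| = √(a² + b²) = √(0.43065 + 0.09806) = 0.72712.
True dip = arctan(0.72712) = 36.02°, dipping toward WSW (azimuth ≈ 244°).

36.02°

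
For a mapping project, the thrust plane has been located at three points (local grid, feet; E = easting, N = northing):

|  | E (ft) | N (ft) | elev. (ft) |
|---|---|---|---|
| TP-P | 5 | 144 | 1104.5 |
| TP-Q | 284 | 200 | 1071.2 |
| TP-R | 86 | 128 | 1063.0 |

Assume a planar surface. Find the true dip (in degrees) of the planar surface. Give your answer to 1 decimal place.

46.0°

Two edge vectors: TP-P→TP-Q = (279, 56, -33.3), TP-P→TP-R = (81, -16, -41.5).
Normal n = (TP-P→TP-Q) × (TP-P→TP-R) = (-2856.8, 8881.2, -9000).
So ∂z/∂E = −n_x/n_z = −0.31742 and ∂z/∂N = −n_y/n_z = 0.98680.
Gradient magnitude |∇z| = √(a² + b²) = √(0.10076 + 0.97377) = 1.03660.
True dip = arctan(1.03660) = 46.0°, dipping toward SSE (azimuth ≈ 162°).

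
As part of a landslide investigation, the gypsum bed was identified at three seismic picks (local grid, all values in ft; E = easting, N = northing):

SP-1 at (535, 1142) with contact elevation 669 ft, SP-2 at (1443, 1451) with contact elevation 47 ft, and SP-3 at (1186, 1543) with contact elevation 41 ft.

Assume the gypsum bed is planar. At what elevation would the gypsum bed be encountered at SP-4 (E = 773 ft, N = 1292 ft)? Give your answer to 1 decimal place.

436.0 ft

Let the plane be z = a·E + b·N + c.
SP-2−SP-1: 908a + 309b = −622;  SP-3−SP-1: 651a + 401b = −628.
Solving gives a = −0.339800, b = −1.014440.
Then c = 669 − a·535 − b·1142 = 2009.28.
At (773, 1292): z = −262.7 − 1310.7 + 2009.28 = 436.0 ft.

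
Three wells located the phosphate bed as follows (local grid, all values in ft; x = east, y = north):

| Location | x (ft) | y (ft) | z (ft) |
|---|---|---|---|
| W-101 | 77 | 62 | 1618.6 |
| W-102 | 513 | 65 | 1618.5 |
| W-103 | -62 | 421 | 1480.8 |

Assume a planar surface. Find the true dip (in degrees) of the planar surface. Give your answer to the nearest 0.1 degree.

Let the plane be z = a·x + b·y + c.
W-102−W-101: 436a + 3b = −0.1;  W-103−W-101: −139a + 359b = −137.8.
Solving gives a = 0.00241, b = −0.38291.
Gradient magnitude |∇z| = √(a² + b²) = √(0.00001 + 0.14662) = 0.38292.
True dip = arctan(0.38292) = 21.0°, dipping toward N (azimuth ≈ 360°).

21.0°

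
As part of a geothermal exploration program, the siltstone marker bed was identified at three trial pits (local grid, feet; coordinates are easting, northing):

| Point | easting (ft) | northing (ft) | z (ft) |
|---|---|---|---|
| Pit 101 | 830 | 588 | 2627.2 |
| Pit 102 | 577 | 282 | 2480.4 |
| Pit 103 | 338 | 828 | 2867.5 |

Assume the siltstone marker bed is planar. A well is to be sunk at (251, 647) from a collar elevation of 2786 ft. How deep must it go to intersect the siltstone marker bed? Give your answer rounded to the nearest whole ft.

17 ft

Let the plane be z = a·easting + b·northing + c.
Pit 102−Pit 101: −253a − 306b = −146.8;  Pit 103−Pit 101: −492a + 240b = 240.3.
Solving gives a = −0.18128, b = 0.62962.
Then c = 2627.2 − a·830 − b·588 = 2407.45.
At (251, 647): z_contact = −45.5 + 407.4 + 2407.45 = 2769.3 ft.
Depth below ground = 2786 − 2769.3 = 17 ft.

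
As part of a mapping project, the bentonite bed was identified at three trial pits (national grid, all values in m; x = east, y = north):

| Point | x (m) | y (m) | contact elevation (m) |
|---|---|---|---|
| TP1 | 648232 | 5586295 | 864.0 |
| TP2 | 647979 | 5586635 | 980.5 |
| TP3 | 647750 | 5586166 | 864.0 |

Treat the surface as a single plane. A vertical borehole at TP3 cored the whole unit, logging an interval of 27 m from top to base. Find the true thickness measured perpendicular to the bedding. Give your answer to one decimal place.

Two edge vectors: TP1→TP2 = (-253, 340, 116.5), TP1→TP3 = (-482, -129, 0).
Normal n = (TP1→TP2) × (TP1→TP3) = (15028.5, -56153, 196517).
So ∂z/∂x = −n_x/n_z = −0.07647 and ∂z/∂y = −n_y/n_z = 0.28574.
|∇z| = √(a²+b²) = 0.29580, so dip δ = arctan(0.29580) = 16.48°.
True thickness = vertical thickness × cos δ = 27 × cos 16.48° = 25.9 m.

25.9 m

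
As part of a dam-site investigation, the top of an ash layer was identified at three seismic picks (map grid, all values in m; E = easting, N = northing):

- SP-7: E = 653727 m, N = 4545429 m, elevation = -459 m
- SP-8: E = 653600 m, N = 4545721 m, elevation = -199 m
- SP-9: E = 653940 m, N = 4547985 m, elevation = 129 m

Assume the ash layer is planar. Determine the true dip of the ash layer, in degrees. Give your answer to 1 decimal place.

52.8°

Let the plane be z = a·E + b·N + c.
SP-8−SP-7: −127a + 292b = 260;  SP-9−SP-7: 213a + 2556b = 588.
Solving gives a = −1.27418, b = 0.33623.
Gradient magnitude |∇z| = √(a² + b²) = √(1.62354 + 0.11305) = 1.31780.
True dip = arctan(1.31780) = 52.8°, dipping toward ESE (azimuth ≈ 105°).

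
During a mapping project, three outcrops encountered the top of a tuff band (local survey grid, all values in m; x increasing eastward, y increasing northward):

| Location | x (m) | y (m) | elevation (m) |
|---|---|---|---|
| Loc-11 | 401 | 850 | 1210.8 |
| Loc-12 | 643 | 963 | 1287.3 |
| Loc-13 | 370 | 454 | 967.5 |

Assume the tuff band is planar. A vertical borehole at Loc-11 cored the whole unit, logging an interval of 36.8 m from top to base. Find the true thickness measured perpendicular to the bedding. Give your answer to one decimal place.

Two edge vectors: Loc-11→Loc-12 = (242, 113, 76.5), Loc-11→Loc-13 = (-31, -396, -243.3).
Normal n = (Loc-11→Loc-12) × (Loc-11→Loc-13) = (2801.1, 56507.1, -92329).
So ∂z/∂x = −n_x/n_z = 0.03034 and ∂z/∂y = −n_y/n_z = 0.61202.
|∇z| = √(a²+b²) = 0.61277, so dip δ = arctan(0.61277) = 31.50°.
True thickness = vertical thickness × cos δ = 36.8 × cos 31.50° = 31.4 m.

31.4 m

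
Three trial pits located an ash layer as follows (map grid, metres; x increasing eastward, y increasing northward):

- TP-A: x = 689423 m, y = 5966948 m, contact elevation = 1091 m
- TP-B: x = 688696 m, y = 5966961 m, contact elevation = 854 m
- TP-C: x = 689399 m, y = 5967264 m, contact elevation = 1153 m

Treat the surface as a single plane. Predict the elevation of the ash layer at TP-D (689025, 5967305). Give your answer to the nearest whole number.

1039 m

Two edge vectors: TP-A→TP-B = (-727, 13, -237), TP-A→TP-C = (-24, 316, 62).
Normal n = (TP-A→TP-B) × (TP-A→TP-C) = (75698, 50762, -229420).
So ∂z/∂x = −n_x/n_z = 0.32995380 and ∂z/∂y = −n_y/n_z = 0.22126231.
Intercept c from TP-A: 1091 − 227477.74 − 1320260.72 = −1546647.46.
At (689025, 5967305): z = 227346.4 + 1320339.7 − 1546647.46 = 1038.7 m.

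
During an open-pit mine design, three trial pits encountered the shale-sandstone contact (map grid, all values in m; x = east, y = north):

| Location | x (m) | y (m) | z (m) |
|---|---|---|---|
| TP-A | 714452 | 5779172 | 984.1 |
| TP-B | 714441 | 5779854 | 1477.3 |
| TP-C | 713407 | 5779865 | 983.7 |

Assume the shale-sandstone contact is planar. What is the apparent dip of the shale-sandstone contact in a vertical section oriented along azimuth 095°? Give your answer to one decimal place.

Two edge vectors: TP-A→TP-B = (-11, 682, 493.2), TP-A→TP-C = (-1045, 693, -0.4).
Normal n = (TP-A→TP-B) × (TP-A→TP-C) = (-342060.4, -515398.4, 705067).
So ∂z/∂x = −n_x/n_z = 0.48515 and ∂z/∂y = −n_y/n_z = 0.73099.
Unit vector along 095° is (sin 95°, cos 95°) = (0.9962, -0.0872).
Slope in that direction = a·(0.9962) + b·(-0.0872) = 0.41959.
Apparent dip = arctan|0.41959| = 22.8° (true dip is 41.3°, so apparent ≤ true as expected).

22.8°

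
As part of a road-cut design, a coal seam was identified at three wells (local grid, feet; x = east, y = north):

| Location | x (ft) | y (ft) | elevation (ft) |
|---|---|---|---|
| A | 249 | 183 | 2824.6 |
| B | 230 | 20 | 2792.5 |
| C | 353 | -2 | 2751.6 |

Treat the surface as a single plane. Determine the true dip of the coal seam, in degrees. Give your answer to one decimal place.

20.4°

Let the plane be z = a·x + b·y + c.
B−A: −19a − 163b = −32.1;  C−A: 104a − 185b = −73.
Solving gives a = −0.29122, b = 0.23088.
Gradient magnitude |∇z| = √(a² + b²) = √(0.08481 + 0.05331) = 0.37164.
True dip = arctan(0.37164) = 20.4°, dipping toward SE (azimuth ≈ 128°).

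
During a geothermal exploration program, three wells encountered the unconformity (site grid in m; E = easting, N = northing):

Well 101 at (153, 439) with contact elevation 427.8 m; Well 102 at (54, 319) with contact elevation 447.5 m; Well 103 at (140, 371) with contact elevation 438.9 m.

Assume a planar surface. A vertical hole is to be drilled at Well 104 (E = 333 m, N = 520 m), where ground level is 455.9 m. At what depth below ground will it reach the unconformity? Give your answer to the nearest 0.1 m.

Two edge vectors: Well 101→Well 102 = (-99, -120, 19.7), Well 101→Well 103 = (-13, -68, 11.1).
Normal n = (Well 101→Well 102) × (Well 101→Well 103) = (7.6, 842.8, 5172).
So ∂z/∂E = −n_x/n_z = −0.00147 and ∂z/∂N = −n_y/n_z = −0.16295.
Intercept c from Well 101: 427.8 + 0.22 + 71.54 = 499.56.
At (333, 520): z_contact = −0.49 − 84.74 + 499.56 = 414.34 m.
Depth below ground = 455.9 − 414.34 = 41.6 m.

41.6 m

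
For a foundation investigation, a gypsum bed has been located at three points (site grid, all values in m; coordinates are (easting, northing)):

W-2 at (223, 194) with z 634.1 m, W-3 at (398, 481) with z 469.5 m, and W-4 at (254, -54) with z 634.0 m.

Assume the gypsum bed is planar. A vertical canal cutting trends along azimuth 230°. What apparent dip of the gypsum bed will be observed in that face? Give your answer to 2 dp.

Let the plane be z = a·E + b·N + c.
W-3−W-2: 175a + 287b = −164.6;  W-4−W-2: 31a − 248b = −0.1.
Solving gives a = −0.78111, b = −0.09724.
Unit vector along 230° is (sin 230°, cos 230°) = (-0.7660, -0.6428).
Slope in that direction = a·(-0.7660) + b·(-0.6428) = 0.66086.
Apparent dip = arctan|0.66086| = 33.46° (true dip is 38.2°, so apparent ≤ true as expected).

33.46°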